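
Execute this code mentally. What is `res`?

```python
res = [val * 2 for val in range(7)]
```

Let's trace through this code step by step.

Initialize: res = [val * 2 for val in range(7)]

After execution: res = [0, 2, 4, 6, 8, 10, 12]
[0, 2, 4, 6, 8, 10, 12]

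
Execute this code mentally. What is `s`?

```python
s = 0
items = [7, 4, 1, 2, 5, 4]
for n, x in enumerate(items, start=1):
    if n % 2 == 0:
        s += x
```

Let's trace through this code step by step.

Initialize: s = 0
Initialize: items = [7, 4, 1, 2, 5, 4]
Entering loop: for n, x in enumerate(items, start=1):

After execution: s = 10
10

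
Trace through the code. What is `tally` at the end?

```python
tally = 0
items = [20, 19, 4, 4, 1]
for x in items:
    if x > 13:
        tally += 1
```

Let's trace through this code step by step.

Initialize: tally = 0
Initialize: items = [20, 19, 4, 4, 1]
Entering loop: for x in items:

After execution: tally = 2
2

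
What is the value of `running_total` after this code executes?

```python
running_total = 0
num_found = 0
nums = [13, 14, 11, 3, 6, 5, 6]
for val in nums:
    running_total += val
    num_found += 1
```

Let's trace through this code step by step.

Initialize: running_total = 0
Initialize: num_found = 0
Initialize: nums = [13, 14, 11, 3, 6, 5, 6]
Entering loop: for val in nums:

After execution: running_total = 58
58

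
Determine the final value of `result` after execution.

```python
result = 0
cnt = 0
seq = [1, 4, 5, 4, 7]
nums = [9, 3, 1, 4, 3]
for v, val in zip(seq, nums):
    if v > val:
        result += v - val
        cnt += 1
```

Let's trace through this code step by step.

Initialize: result = 0
Initialize: cnt = 0
Initialize: seq = [1, 4, 5, 4, 7]
Initialize: nums = [9, 3, 1, 4, 3]
Entering loop: for v, val in zip(seq, nums):

After execution: result = 9
9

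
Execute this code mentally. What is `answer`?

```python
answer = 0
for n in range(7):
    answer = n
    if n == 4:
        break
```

Let's trace through this code step by step.

Initialize: answer = 0
Entering loop: for n in range(7):

After execution: answer = 4
4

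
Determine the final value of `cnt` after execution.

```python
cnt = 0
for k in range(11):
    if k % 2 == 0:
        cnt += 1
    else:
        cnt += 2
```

Let's trace through this code step by step.

Initialize: cnt = 0
Entering loop: for k in range(11):

After execution: cnt = 16
16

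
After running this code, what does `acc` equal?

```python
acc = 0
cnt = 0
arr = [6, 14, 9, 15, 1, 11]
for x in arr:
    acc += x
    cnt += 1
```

Let's trace through this code step by step.

Initialize: acc = 0
Initialize: cnt = 0
Initialize: arr = [6, 14, 9, 15, 1, 11]
Entering loop: for x in arr:

After execution: acc = 56
56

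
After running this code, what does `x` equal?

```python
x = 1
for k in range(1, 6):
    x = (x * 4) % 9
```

Let's trace through this code step by step.

Initialize: x = 1
Entering loop: for k in range(1, 6):

After execution: x = 7
7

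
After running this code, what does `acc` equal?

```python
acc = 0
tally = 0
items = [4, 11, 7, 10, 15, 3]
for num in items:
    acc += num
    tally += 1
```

Let's trace through this code step by step.

Initialize: acc = 0
Initialize: tally = 0
Initialize: items = [4, 11, 7, 10, 15, 3]
Entering loop: for num in items:

After execution: acc = 50
50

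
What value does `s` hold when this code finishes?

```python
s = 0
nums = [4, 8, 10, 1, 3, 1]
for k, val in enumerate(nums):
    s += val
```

Let's trace through this code step by step.

Initialize: s = 0
Initialize: nums = [4, 8, 10, 1, 3, 1]
Entering loop: for k, val in enumerate(nums):

After execution: s = 27
27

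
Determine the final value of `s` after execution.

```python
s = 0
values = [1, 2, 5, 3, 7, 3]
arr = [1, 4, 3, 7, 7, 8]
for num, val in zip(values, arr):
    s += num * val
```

Let's trace through this code step by step.

Initialize: s = 0
Initialize: values = [1, 2, 5, 3, 7, 3]
Initialize: arr = [1, 4, 3, 7, 7, 8]
Entering loop: for num, val in zip(values, arr):

After execution: s = 118
118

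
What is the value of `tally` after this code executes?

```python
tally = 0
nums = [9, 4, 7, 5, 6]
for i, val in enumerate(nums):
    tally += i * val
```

Let's trace through this code step by step.

Initialize: tally = 0
Initialize: nums = [9, 4, 7, 5, 6]
Entering loop: for i, val in enumerate(nums):

After execution: tally = 57
57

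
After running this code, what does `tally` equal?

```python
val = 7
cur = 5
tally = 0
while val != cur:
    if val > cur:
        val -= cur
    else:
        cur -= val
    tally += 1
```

Let's trace through this code step by step.

Initialize: val = 7
Initialize: cur = 5
Initialize: tally = 0
Entering loop: while val != cur:

After execution: tally = 4
4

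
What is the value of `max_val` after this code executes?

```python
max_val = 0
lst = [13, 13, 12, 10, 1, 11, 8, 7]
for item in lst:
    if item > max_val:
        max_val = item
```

Let's trace through this code step by step.

Initialize: max_val = 0
Initialize: lst = [13, 13, 12, 10, 1, 11, 8, 7]
Entering loop: for item in lst:

After execution: max_val = 13
13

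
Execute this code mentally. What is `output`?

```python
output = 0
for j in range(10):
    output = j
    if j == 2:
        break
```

Let's trace through this code step by step.

Initialize: output = 0
Entering loop: for j in range(10):

After execution: output = 2
2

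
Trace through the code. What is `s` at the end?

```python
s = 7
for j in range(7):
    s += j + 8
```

Let's trace through this code step by step.

Initialize: s = 7
Entering loop: for j in range(7):

After execution: s = 84
84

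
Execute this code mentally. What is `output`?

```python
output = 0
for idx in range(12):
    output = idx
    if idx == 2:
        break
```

Let's trace through this code step by step.

Initialize: output = 0
Entering loop: for idx in range(12):

After execution: output = 2
2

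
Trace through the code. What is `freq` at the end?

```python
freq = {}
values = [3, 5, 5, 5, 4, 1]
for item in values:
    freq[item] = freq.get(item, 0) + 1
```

Let's trace through this code step by step.

Initialize: freq = {}
Initialize: values = [3, 5, 5, 5, 4, 1]
Entering loop: for item in values:

After execution: freq = {3: 1, 5: 3, 4: 1, 1: 1}
{3: 1, 5: 3, 4: 1, 1: 1}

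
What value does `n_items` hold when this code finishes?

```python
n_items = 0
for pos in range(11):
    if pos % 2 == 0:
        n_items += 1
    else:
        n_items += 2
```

Let's trace through this code step by step.

Initialize: n_items = 0
Entering loop: for pos in range(11):

After execution: n_items = 16
16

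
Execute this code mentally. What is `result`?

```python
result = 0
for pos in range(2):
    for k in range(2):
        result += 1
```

Let's trace through this code step by step.

Initialize: result = 0
Entering loop: for pos in range(2):

After execution: result = 4
4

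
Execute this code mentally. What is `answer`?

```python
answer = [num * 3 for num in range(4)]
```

Let's trace through this code step by step.

Initialize: answer = [num * 3 for num in range(4)]

After execution: answer = [0, 3, 6, 9]
[0, 3, 6, 9]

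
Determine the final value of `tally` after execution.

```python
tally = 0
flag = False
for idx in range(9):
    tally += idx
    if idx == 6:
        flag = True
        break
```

Let's trace through this code step by step.

Initialize: tally = 0
Initialize: flag = False
Entering loop: for idx in range(9):

After execution: tally = 21
21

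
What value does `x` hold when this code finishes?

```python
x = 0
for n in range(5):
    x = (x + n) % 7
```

Let's trace through this code step by step.

Initialize: x = 0
Entering loop: for n in range(5):

After execution: x = 3
3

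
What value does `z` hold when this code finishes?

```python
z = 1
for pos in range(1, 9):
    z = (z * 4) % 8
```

Let's trace through this code step by step.

Initialize: z = 1
Entering loop: for pos in range(1, 9):

After execution: z = 0
0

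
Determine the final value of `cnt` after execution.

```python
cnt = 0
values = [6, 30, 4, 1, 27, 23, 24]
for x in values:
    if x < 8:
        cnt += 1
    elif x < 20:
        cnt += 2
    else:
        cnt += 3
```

Let's trace through this code step by step.

Initialize: cnt = 0
Initialize: values = [6, 30, 4, 1, 27, 23, 24]
Entering loop: for x in values:

After execution: cnt = 15
15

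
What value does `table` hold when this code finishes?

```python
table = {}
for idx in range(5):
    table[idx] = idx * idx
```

Let's trace through this code step by step.

Initialize: table = {}
Entering loop: for idx in range(5):

After execution: table = {0: 0, 1: 1, 2: 4, 3: 9, 4: 16}
{0: 0, 1: 1, 2: 4, 3: 9, 4: 16}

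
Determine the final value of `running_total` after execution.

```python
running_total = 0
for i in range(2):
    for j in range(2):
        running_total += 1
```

Let's trace through this code step by step.

Initialize: running_total = 0
Entering loop: for i in range(2):

After execution: running_total = 4
4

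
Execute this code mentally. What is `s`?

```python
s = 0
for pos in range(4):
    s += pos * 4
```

Let's trace through this code step by step.

Initialize: s = 0
Entering loop: for pos in range(4):

After execution: s = 24
24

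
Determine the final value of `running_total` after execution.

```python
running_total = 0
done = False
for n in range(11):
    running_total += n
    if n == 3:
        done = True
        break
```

Let's trace through this code step by step.

Initialize: running_total = 0
Initialize: done = False
Entering loop: for n in range(11):

After execution: running_total = 6
6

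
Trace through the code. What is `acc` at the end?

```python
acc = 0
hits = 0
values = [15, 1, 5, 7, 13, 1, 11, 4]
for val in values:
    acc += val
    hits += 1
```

Let's trace through this code step by step.

Initialize: acc = 0
Initialize: hits = 0
Initialize: values = [15, 1, 5, 7, 13, 1, 11, 4]
Entering loop: for val in values:

After execution: acc = 57
57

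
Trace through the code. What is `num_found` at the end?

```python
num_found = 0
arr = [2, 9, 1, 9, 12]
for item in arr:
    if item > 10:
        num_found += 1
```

Let's trace through this code step by step.

Initialize: num_found = 0
Initialize: arr = [2, 9, 1, 9, 12]
Entering loop: for item in arr:

After execution: num_found = 1
1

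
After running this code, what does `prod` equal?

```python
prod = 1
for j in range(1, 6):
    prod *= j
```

Let's trace through this code step by step.

Initialize: prod = 1
Entering loop: for j in range(1, 6):

After execution: prod = 120
120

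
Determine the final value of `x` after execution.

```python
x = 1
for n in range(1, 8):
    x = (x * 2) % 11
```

Let's trace through this code step by step.

Initialize: x = 1
Entering loop: for n in range(1, 8):

After execution: x = 7
7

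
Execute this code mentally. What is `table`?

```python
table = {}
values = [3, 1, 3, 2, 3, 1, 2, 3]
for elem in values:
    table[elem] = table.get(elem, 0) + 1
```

Let's trace through this code step by step.

Initialize: table = {}
Initialize: values = [3, 1, 3, 2, 3, 1, 2, 3]
Entering loop: for elem in values:

After execution: table = {3: 4, 1: 2, 2: 2}
{3: 4, 1: 2, 2: 2}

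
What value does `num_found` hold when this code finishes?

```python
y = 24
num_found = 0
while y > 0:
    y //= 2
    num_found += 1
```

Let's trace through this code step by step.

Initialize: y = 24
Initialize: num_found = 0
Entering loop: while y > 0:

After execution: num_found = 5
5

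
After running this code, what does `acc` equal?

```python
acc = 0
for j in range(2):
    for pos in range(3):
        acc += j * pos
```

Let's trace through this code step by step.

Initialize: acc = 0
Entering loop: for j in range(2):

After execution: acc = 3
3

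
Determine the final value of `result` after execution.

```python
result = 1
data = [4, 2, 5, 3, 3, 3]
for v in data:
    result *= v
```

Let's trace through this code step by step.

Initialize: result = 1
Initialize: data = [4, 2, 5, 3, 3, 3]
Entering loop: for v in data:

After execution: result = 1080
1080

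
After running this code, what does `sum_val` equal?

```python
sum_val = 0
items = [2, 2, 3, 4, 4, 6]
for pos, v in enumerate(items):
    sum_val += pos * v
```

Let's trace through this code step by step.

Initialize: sum_val = 0
Initialize: items = [2, 2, 3, 4, 4, 6]
Entering loop: for pos, v in enumerate(items):

After execution: sum_val = 66
66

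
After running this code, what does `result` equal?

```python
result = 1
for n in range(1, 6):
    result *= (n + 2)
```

Let's trace through this code step by step.

Initialize: result = 1
Entering loop: for n in range(1, 6):

After execution: result = 2520
2520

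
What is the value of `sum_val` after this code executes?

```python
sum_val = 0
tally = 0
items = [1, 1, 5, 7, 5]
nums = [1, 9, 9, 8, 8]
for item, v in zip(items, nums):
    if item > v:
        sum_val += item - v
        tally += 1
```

Let's trace through this code step by step.

Initialize: sum_val = 0
Initialize: tally = 0
Initialize: items = [1, 1, 5, 7, 5]
Initialize: nums = [1, 9, 9, 8, 8]
Entering loop: for item, v in zip(items, nums):

After execution: sum_val = 0
0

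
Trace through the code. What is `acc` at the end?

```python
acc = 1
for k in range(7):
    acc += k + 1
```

Let's trace through this code step by step.

Initialize: acc = 1
Entering loop: for k in range(7):

After execution: acc = 29
29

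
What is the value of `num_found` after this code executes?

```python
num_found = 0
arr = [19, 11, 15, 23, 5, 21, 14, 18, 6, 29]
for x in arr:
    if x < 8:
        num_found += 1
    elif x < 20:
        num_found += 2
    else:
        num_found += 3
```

Let's trace through this code step by step.

Initialize: num_found = 0
Initialize: arr = [19, 11, 15, 23, 5, 21, 14, 18, 6, 29]
Entering loop: for x in arr:

After execution: num_found = 21
21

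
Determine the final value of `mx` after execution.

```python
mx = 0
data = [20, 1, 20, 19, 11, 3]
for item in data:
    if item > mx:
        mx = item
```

Let's trace through this code step by step.

Initialize: mx = 0
Initialize: data = [20, 1, 20, 19, 11, 3]
Entering loop: for item in data:

After execution: mx = 20
20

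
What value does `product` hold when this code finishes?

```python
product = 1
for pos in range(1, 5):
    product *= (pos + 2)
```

Let's trace through this code step by step.

Initialize: product = 1
Entering loop: for pos in range(1, 5):

After execution: product = 360
360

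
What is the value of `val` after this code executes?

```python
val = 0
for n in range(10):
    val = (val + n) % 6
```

Let's trace through this code step by step.

Initialize: val = 0
Entering loop: for n in range(10):

After execution: val = 3
3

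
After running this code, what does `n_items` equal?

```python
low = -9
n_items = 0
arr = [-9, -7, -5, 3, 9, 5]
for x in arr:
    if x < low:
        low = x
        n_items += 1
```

Let's trace through this code step by step.

Initialize: low = -9
Initialize: n_items = 0
Initialize: arr = [-9, -7, -5, 3, 9, 5]
Entering loop: for x in arr:

After execution: n_items = 0
0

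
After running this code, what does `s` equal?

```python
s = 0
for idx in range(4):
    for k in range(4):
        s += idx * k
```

Let's trace through this code step by step.

Initialize: s = 0
Entering loop: for idx in range(4):

After execution: s = 36
36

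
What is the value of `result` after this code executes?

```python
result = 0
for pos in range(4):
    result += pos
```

Let's trace through this code step by step.

Initialize: result = 0
Entering loop: for pos in range(4):

After execution: result = 6
6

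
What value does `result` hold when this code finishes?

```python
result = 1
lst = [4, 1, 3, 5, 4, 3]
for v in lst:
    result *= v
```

Let's trace through this code step by step.

Initialize: result = 1
Initialize: lst = [4, 1, 3, 5, 4, 3]
Entering loop: for v in lst:

After execution: result = 720
720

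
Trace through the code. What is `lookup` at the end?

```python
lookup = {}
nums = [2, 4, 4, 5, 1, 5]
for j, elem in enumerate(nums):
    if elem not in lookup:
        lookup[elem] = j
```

Let's trace through this code step by step.

Initialize: lookup = {}
Initialize: nums = [2, 4, 4, 5, 1, 5]
Entering loop: for j, elem in enumerate(nums):

After execution: lookup = {2: 0, 4: 1, 5: 3, 1: 4}
{2: 0, 4: 1, 5: 3, 1: 4}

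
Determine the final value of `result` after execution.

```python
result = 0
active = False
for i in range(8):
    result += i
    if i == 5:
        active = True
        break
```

Let's trace through this code step by step.

Initialize: result = 0
Initialize: active = False
Entering loop: for i in range(8):

After execution: result = 15
15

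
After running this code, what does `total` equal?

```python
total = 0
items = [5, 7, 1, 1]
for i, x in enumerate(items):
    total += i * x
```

Let's trace through this code step by step.

Initialize: total = 0
Initialize: items = [5, 7, 1, 1]
Entering loop: for i, x in enumerate(items):

After execution: total = 12
12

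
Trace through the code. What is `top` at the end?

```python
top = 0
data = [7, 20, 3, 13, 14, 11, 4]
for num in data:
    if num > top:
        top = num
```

Let's trace through this code step by step.

Initialize: top = 0
Initialize: data = [7, 20, 3, 13, 14, 11, 4]
Entering loop: for num in data:

After execution: top = 20
20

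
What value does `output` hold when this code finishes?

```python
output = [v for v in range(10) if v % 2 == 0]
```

Let's trace through this code step by step.

Initialize: output = [v for v in range(10) if v % 2 == 0]

After execution: output = [0, 2, 4, 6, 8]
[0, 2, 4, 6, 8]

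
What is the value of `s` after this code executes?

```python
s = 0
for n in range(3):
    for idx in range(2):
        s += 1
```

Let's trace through this code step by step.

Initialize: s = 0
Entering loop: for n in range(3):

After execution: s = 6
6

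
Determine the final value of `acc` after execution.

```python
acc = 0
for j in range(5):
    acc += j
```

Let's trace through this code step by step.

Initialize: acc = 0
Entering loop: for j in range(5):

After execution: acc = 10
10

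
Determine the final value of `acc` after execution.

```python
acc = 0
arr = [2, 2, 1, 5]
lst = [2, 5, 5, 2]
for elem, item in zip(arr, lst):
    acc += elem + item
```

Let's trace through this code step by step.

Initialize: acc = 0
Initialize: arr = [2, 2, 1, 5]
Initialize: lst = [2, 5, 5, 2]
Entering loop: for elem, item in zip(arr, lst):

After execution: acc = 24
24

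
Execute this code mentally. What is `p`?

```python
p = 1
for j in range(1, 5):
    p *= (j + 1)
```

Let's trace through this code step by step.

Initialize: p = 1
Entering loop: for j in range(1, 5):

After execution: p = 120
120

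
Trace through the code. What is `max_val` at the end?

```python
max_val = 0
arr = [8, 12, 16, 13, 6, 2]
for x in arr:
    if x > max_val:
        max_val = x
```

Let's trace through this code step by step.

Initialize: max_val = 0
Initialize: arr = [8, 12, 16, 13, 6, 2]
Entering loop: for x in arr:

After execution: max_val = 16
16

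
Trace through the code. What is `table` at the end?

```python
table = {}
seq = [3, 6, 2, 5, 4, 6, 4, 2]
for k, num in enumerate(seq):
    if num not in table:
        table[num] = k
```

Let's trace through this code step by step.

Initialize: table = {}
Initialize: seq = [3, 6, 2, 5, 4, 6, 4, 2]
Entering loop: for k, num in enumerate(seq):

After execution: table = {3: 0, 6: 1, 2: 2, 5: 3, 4: 4}
{3: 0, 6: 1, 2: 2, 5: 3, 4: 4}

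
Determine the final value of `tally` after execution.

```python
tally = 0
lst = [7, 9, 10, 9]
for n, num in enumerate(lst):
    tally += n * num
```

Let's trace through this code step by step.

Initialize: tally = 0
Initialize: lst = [7, 9, 10, 9]
Entering loop: for n, num in enumerate(lst):

After execution: tally = 56
56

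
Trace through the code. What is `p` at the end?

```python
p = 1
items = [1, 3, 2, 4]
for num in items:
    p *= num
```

Let's trace through this code step by step.

Initialize: p = 1
Initialize: items = [1, 3, 2, 4]
Entering loop: for num in items:

After execution: p = 24
24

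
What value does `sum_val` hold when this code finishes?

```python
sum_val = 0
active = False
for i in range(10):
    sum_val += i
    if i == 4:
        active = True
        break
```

Let's trace through this code step by step.

Initialize: sum_val = 0
Initialize: active = False
Entering loop: for i in range(10):

After execution: sum_val = 10
10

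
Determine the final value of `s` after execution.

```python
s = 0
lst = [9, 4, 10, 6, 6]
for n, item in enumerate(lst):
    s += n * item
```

Let's trace through this code step by step.

Initialize: s = 0
Initialize: lst = [9, 4, 10, 6, 6]
Entering loop: for n, item in enumerate(lst):

After execution: s = 66
66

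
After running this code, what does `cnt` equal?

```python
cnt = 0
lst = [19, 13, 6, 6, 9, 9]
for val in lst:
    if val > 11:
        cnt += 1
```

Let's trace through this code step by step.

Initialize: cnt = 0
Initialize: lst = [19, 13, 6, 6, 9, 9]
Entering loop: for val in lst:

After execution: cnt = 2
2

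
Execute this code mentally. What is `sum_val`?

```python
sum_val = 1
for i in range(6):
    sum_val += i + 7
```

Let's trace through this code step by step.

Initialize: sum_val = 1
Entering loop: for i in range(6):

After execution: sum_val = 58
58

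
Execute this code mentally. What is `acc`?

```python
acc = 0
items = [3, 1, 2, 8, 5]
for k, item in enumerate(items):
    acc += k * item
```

Let's trace through this code step by step.

Initialize: acc = 0
Initialize: items = [3, 1, 2, 8, 5]
Entering loop: for k, item in enumerate(items):

After execution: acc = 49
49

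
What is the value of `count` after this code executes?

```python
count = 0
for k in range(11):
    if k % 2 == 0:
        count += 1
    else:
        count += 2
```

Let's trace through this code step by step.

Initialize: count = 0
Entering loop: for k in range(11):

After execution: count = 16
16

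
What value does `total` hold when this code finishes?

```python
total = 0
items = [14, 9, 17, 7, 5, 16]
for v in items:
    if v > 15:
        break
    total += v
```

Let's trace through this code step by step.

Initialize: total = 0
Initialize: items = [14, 9, 17, 7, 5, 16]
Entering loop: for v in items:

After execution: total = 23
23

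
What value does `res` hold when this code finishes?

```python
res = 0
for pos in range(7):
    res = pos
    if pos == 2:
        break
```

Let's trace through this code step by step.

Initialize: res = 0
Entering loop: for pos in range(7):

After execution: res = 2
2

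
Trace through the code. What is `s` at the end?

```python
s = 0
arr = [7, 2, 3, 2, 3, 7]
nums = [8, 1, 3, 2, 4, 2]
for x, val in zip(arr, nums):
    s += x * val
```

Let's trace through this code step by step.

Initialize: s = 0
Initialize: arr = [7, 2, 3, 2, 3, 7]
Initialize: nums = [8, 1, 3, 2, 4, 2]
Entering loop: for x, val in zip(arr, nums):

After execution: s = 97
97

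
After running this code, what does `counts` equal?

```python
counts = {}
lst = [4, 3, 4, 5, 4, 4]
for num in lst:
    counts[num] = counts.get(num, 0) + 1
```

Let's trace through this code step by step.

Initialize: counts = {}
Initialize: lst = [4, 3, 4, 5, 4, 4]
Entering loop: for num in lst:

After execution: counts = {4: 4, 3: 1, 5: 1}
{4: 4, 3: 1, 5: 1}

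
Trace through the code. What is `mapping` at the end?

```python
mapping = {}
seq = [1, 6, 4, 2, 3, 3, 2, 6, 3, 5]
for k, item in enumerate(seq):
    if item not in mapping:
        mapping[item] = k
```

Let's trace through this code step by step.

Initialize: mapping = {}
Initialize: seq = [1, 6, 4, 2, 3, 3, 2, 6, 3, 5]
Entering loop: for k, item in enumerate(seq):

After execution: mapping = {1: 0, 6: 1, 4: 2, 2: 3, 3: 4, 5: 9}
{1: 0, 6: 1, 4: 2, 2: 3, 3: 4, 5: 9}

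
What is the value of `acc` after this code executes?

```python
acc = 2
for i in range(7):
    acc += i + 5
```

Let's trace through this code step by step.

Initialize: acc = 2
Entering loop: for i in range(7):

After execution: acc = 58
58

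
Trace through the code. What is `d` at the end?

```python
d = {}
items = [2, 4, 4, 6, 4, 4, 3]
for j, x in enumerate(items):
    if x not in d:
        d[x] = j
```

Let's trace through this code step by step.

Initialize: d = {}
Initialize: items = [2, 4, 4, 6, 4, 4, 3]
Entering loop: for j, x in enumerate(items):

After execution: d = {2: 0, 4: 1, 6: 3, 3: 6}
{2: 0, 4: 1, 6: 3, 3: 6}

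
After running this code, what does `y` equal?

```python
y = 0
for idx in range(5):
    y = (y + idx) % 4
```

Let's trace through this code step by step.

Initialize: y = 0
Entering loop: for idx in range(5):

After execution: y = 2
2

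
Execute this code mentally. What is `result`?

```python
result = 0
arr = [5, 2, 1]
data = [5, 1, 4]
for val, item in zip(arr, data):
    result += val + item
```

Let's trace through this code step by step.

Initialize: result = 0
Initialize: arr = [5, 2, 1]
Initialize: data = [5, 1, 4]
Entering loop: for val, item in zip(arr, data):

After execution: result = 18
18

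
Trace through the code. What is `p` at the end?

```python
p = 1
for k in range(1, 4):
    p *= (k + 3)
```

Let's trace through this code step by step.

Initialize: p = 1
Entering loop: for k in range(1, 4):

After execution: p = 120
120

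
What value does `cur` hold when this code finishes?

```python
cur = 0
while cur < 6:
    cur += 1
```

Let's trace through this code step by step.

Initialize: cur = 0
Entering loop: while cur < 6:

After execution: cur = 6
6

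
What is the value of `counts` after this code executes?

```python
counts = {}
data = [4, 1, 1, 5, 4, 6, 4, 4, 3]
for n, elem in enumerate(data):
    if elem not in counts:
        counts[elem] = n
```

Let's trace through this code step by step.

Initialize: counts = {}
Initialize: data = [4, 1, 1, 5, 4, 6, 4, 4, 3]
Entering loop: for n, elem in enumerate(data):

After execution: counts = {4: 0, 1: 1, 5: 3, 6: 5, 3: 8}
{4: 0, 1: 1, 5: 3, 6: 5, 3: 8}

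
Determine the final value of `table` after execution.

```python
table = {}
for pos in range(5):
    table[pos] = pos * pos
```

Let's trace through this code step by step.

Initialize: table = {}
Entering loop: for pos in range(5):

After execution: table = {0: 0, 1: 1, 2: 4, 3: 9, 4: 16}
{0: 0, 1: 1, 2: 4, 3: 9, 4: 16}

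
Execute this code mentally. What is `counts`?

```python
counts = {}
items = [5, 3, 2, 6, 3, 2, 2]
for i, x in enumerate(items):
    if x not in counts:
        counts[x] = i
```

Let's trace through this code step by step.

Initialize: counts = {}
Initialize: items = [5, 3, 2, 6, 3, 2, 2]
Entering loop: for i, x in enumerate(items):

After execution: counts = {5: 0, 3: 1, 2: 2, 6: 3}
{5: 0, 3: 1, 2: 2, 6: 3}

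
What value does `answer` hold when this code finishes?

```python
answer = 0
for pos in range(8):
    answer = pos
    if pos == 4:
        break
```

Let's trace through this code step by step.

Initialize: answer = 0
Entering loop: for pos in range(8):

After execution: answer = 4
4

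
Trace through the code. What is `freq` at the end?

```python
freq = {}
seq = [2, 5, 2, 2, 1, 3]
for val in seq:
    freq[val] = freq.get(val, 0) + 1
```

Let's trace through this code step by step.

Initialize: freq = {}
Initialize: seq = [2, 5, 2, 2, 1, 3]
Entering loop: for val in seq:

After execution: freq = {2: 3, 5: 1, 1: 1, 3: 1}
{2: 3, 5: 1, 1: 1, 3: 1}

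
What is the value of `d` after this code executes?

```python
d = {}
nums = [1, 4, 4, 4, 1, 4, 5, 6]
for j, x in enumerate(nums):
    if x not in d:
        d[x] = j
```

Let's trace through this code step by step.

Initialize: d = {}
Initialize: nums = [1, 4, 4, 4, 1, 4, 5, 6]
Entering loop: for j, x in enumerate(nums):

After execution: d = {1: 0, 4: 1, 5: 6, 6: 7}
{1: 0, 4: 1, 5: 6, 6: 7}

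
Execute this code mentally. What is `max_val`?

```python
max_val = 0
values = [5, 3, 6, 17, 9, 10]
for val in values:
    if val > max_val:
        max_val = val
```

Let's trace through this code step by step.

Initialize: max_val = 0
Initialize: values = [5, 3, 6, 17, 9, 10]
Entering loop: for val in values:

After execution: max_val = 17
17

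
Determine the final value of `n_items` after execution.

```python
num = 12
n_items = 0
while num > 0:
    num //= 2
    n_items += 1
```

Let's trace through this code step by step.

Initialize: num = 12
Initialize: n_items = 0
Entering loop: while num > 0:

After execution: n_items = 4
4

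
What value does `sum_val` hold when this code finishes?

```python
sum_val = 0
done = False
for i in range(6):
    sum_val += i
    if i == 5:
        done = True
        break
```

Let's trace through this code step by step.

Initialize: sum_val = 0
Initialize: done = False
Entering loop: for i in range(6):

After execution: sum_val = 15
15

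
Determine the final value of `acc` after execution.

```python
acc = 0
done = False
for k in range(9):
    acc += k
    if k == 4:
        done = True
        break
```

Let's trace through this code step by step.

Initialize: acc = 0
Initialize: done = False
Entering loop: for k in range(9):

After execution: acc = 10
10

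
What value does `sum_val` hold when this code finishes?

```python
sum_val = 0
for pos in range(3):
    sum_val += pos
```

Let's trace through this code step by step.

Initialize: sum_val = 0
Entering loop: for pos in range(3):

After execution: sum_val = 3
3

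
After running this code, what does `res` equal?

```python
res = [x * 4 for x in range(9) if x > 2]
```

Let's trace through this code step by step.

Initialize: res = [x * 4 for x in range(9) if x > 2]

After execution: res = [12, 16, 20, 24, 28, 32]
[12, 16, 20, 24, 28, 32]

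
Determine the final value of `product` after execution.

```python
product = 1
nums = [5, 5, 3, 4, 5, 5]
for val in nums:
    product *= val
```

Let's trace through this code step by step.

Initialize: product = 1
Initialize: nums = [5, 5, 3, 4, 5, 5]
Entering loop: for val in nums:

After execution: product = 7500
7500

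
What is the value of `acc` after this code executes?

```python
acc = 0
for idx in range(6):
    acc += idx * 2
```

Let's trace through this code step by step.

Initialize: acc = 0
Entering loop: for idx in range(6):

After execution: acc = 30
30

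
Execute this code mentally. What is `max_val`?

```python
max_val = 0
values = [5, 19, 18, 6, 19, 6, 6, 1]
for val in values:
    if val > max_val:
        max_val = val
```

Let's trace through this code step by step.

Initialize: max_val = 0
Initialize: values = [5, 19, 18, 6, 19, 6, 6, 1]
Entering loop: for val in values:

After execution: max_val = 19
19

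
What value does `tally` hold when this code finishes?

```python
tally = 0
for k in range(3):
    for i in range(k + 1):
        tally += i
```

Let's trace through this code step by step.

Initialize: tally = 0
Entering loop: for k in range(3):

After execution: tally = 4
4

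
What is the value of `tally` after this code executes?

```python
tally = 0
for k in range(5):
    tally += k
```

Let's trace through this code step by step.

Initialize: tally = 0
Entering loop: for k in range(5):

After execution: tally = 10
10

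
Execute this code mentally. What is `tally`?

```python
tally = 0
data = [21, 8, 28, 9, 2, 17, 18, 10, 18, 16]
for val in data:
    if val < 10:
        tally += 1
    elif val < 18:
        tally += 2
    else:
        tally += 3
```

Let's trace through this code step by step.

Initialize: tally = 0
Initialize: data = [21, 8, 28, 9, 2, 17, 18, 10, 18, 16]
Entering loop: for val in data:

After execution: tally = 21
21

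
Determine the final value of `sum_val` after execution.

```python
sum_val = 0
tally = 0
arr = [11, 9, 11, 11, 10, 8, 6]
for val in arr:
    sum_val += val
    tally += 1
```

Let's trace through this code step by step.

Initialize: sum_val = 0
Initialize: tally = 0
Initialize: arr = [11, 9, 11, 11, 10, 8, 6]
Entering loop: for val in arr:

After execution: sum_val = 66
66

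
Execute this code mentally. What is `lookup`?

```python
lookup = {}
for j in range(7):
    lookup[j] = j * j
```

Let's trace through this code step by step.

Initialize: lookup = {}
Entering loop: for j in range(7):

After execution: lookup = {0: 0, 1: 1, 2: 4, 3: 9, 4: 16, 5: 25, 6: 36}
{0: 0, 1: 1, 2: 4, 3: 9, 4: 16, 5: 25, 6: 36}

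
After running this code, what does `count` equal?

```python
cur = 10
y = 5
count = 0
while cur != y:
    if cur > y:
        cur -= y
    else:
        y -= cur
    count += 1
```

Let's trace through this code step by step.

Initialize: cur = 10
Initialize: y = 5
Initialize: count = 0
Entering loop: while cur != y:

After execution: count = 1
1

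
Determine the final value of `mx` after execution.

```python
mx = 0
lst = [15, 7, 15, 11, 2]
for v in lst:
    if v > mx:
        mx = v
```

Let's trace through this code step by step.

Initialize: mx = 0
Initialize: lst = [15, 7, 15, 11, 2]
Entering loop: for v in lst:

After execution: mx = 15
15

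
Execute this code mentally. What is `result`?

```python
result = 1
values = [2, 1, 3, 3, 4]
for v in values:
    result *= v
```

Let's trace through this code step by step.

Initialize: result = 1
Initialize: values = [2, 1, 3, 3, 4]
Entering loop: for v in values:

After execution: result = 72
72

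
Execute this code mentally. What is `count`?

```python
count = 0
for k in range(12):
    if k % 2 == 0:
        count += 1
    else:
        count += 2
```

Let's trace through this code step by step.

Initialize: count = 0
Entering loop: for k in range(12):

After execution: count = 18
18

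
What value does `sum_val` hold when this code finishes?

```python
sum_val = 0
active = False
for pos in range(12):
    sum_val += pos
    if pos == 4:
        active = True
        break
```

Let's trace through this code step by step.

Initialize: sum_val = 0
Initialize: active = False
Entering loop: for pos in range(12):

After execution: sum_val = 10
10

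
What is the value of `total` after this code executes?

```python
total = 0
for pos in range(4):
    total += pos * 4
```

Let's trace through this code step by step.

Initialize: total = 0
Entering loop: for pos in range(4):

After execution: total = 24
24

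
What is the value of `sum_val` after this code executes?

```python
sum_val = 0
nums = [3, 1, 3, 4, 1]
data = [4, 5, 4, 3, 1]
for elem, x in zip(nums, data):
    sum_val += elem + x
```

Let's trace through this code step by step.

Initialize: sum_val = 0
Initialize: nums = [3, 1, 3, 4, 1]
Initialize: data = [4, 5, 4, 3, 1]
Entering loop: for elem, x in zip(nums, data):

After execution: sum_val = 29
29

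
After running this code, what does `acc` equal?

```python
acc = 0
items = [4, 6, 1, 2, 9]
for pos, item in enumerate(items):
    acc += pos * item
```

Let's trace through this code step by step.

Initialize: acc = 0
Initialize: items = [4, 6, 1, 2, 9]
Entering loop: for pos, item in enumerate(items):

After execution: acc = 50
50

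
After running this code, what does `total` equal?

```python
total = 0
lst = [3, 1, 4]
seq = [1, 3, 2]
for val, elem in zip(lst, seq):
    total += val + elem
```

Let's trace through this code step by step.

Initialize: total = 0
Initialize: lst = [3, 1, 4]
Initialize: seq = [1, 3, 2]
Entering loop: for val, elem in zip(lst, seq):

After execution: total = 14
14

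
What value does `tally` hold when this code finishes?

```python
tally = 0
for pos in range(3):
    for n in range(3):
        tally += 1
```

Let's trace through this code step by step.

Initialize: tally = 0
Entering loop: for pos in range(3):

After execution: tally = 9
9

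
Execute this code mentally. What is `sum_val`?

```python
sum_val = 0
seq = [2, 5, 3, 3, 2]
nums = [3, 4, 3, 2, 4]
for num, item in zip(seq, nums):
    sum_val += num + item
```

Let's trace through this code step by step.

Initialize: sum_val = 0
Initialize: seq = [2, 5, 3, 3, 2]
Initialize: nums = [3, 4, 3, 2, 4]
Entering loop: for num, item in zip(seq, nums):

After execution: sum_val = 31
31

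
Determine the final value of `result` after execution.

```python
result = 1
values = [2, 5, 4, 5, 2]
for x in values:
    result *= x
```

Let's trace through this code step by step.

Initialize: result = 1
Initialize: values = [2, 5, 4, 5, 2]
Entering loop: for x in values:

After execution: result = 400
400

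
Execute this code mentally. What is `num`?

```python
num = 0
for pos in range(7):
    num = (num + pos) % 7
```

Let's trace through this code step by step.

Initialize: num = 0
Entering loop: for pos in range(7):

After execution: num = 0
0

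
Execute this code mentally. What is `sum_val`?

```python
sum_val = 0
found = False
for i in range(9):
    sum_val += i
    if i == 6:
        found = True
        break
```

Let's trace through this code step by step.

Initialize: sum_val = 0
Initialize: found = False
Entering loop: for i in range(9):

After execution: sum_val = 21
21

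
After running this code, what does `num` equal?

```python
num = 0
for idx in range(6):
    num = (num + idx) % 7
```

Let's trace through this code step by step.

Initialize: num = 0
Entering loop: for idx in range(6):

After execution: num = 1
1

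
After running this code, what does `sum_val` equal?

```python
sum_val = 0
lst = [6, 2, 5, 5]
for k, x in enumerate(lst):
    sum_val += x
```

Let's trace through this code step by step.

Initialize: sum_val = 0
Initialize: lst = [6, 2, 5, 5]
Entering loop: for k, x in enumerate(lst):

After execution: sum_val = 18
18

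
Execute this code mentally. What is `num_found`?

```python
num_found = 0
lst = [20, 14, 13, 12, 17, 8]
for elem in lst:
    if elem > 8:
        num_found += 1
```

Let's trace through this code step by step.

Initialize: num_found = 0
Initialize: lst = [20, 14, 13, 12, 17, 8]
Entering loop: for elem in lst:

After execution: num_found = 5
5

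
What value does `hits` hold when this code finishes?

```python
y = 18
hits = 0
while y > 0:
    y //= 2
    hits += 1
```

Let's trace through this code step by step.

Initialize: y = 18
Initialize: hits = 0
Entering loop: while y > 0:

After execution: hits = 5
5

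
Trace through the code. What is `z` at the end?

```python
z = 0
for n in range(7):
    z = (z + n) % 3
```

Let's trace through this code step by step.

Initialize: z = 0
Entering loop: for n in range(7):

After execution: z = 0
0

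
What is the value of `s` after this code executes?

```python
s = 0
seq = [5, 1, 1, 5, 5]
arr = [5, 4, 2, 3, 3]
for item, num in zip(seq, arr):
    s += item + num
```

Let's trace through this code step by step.

Initialize: s = 0
Initialize: seq = [5, 1, 1, 5, 5]
Initialize: arr = [5, 4, 2, 3, 3]
Entering loop: for item, num in zip(seq, arr):

After execution: s = 34
34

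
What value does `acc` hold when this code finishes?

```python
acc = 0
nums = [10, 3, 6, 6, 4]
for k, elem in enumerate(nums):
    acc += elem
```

Let's trace through this code step by step.

Initialize: acc = 0
Initialize: nums = [10, 3, 6, 6, 4]
Entering loop: for k, elem in enumerate(nums):

After execution: acc = 29
29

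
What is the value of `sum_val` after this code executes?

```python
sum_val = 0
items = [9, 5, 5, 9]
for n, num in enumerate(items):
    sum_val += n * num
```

Let's trace through this code step by step.

Initialize: sum_val = 0
Initialize: items = [9, 5, 5, 9]
Entering loop: for n, num in enumerate(items):

After execution: sum_val = 42
42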